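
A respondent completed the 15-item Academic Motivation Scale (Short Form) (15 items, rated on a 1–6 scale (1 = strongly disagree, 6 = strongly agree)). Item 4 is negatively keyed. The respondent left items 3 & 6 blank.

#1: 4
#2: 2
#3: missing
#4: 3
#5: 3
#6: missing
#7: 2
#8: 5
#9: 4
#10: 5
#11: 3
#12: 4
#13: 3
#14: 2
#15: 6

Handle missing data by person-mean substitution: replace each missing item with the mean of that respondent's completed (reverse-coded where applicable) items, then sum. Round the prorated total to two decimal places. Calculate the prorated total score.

54.23

Reverse-coded (on a 1–6 scale, reversed = 7 − raw):
  item 4: 7 − 3 = 4
Completed scored items (13 of 15): 4, 2, 4, 3, 2, 5, 4, 5, 3, 4, 3, 2, 6; sum = 47.
Person mean = 47 / 13 ≈ 3.6154
Prorated total = (47 / 13) × 15 = 54.23 (to 2 dp)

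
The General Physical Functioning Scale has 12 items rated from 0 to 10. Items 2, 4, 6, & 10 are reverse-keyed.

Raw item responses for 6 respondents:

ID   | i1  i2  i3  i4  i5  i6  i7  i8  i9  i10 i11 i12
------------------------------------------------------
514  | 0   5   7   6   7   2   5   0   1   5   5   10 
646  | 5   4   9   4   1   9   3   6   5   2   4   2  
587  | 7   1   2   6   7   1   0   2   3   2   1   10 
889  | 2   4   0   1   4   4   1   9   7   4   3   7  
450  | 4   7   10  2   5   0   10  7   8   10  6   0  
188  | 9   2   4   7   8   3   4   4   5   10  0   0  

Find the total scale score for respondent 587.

62

Respondent 587 raw: 7, 1, 2, 6, 7, 1, 0, 2, 3, 2, 1, 10.
Reverse-coded (on a 0–10 scale, reversed = 10 − raw):
  item 1: 7
  item 2: 10 − 1 = 9
  item 3: 2
  item 4: 10 − 6 = 4
  item 5: 7
  item 6: 10 − 1 = 9
  item 7: 0
  item 8: 2
  item 9: 3
  item 10: 10 − 2 = 8
  item 11: 1
  item 12: 10
Sum = 7 + 9 + 2 + 4 + 7 + 9 + 0 + 2 + 3 + 8 + 1 + 10 = 62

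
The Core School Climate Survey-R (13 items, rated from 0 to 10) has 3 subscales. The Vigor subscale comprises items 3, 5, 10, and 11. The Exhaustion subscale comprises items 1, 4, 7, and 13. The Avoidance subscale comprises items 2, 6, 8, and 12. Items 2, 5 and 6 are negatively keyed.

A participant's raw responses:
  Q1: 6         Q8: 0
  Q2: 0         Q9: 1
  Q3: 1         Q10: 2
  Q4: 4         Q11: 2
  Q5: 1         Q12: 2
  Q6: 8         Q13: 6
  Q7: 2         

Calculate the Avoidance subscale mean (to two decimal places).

3.50

Avoidance items: 2, 6, 8, 12.
Of these, items 2 & 6 are negatively keyed; reversed = (0+10) − raw = 10 − raw.
  item 2: 10 − 0 = 10
  item 6: 10 − 8 = 2
  item 8: 0
  item 12: 2
Sum = 10 + 2 + 0 + 2 = 14
Mean = 14 / 4 = 3.50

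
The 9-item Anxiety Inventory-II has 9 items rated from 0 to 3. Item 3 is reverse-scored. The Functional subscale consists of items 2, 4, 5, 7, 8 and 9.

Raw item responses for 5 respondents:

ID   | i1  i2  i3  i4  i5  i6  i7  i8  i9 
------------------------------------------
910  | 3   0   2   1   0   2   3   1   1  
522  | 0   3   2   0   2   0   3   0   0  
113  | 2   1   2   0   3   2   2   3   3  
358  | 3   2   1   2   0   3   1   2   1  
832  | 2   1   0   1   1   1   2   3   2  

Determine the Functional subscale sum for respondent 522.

8

Respondent 522 raw: 0, 3, 2, 0, 2, 0, 3, 0, 0.
Functional items: 2, 4, 5, 7, 8, 9.
Reverse-coded (on a 0–3 scale, reversed = 3 − raw):
  item 2: 3
  item 4: 0
  item 5: 2
  item 7: 3
  item 8: 0
  item 9: 0
Sum = 3 + 0 + 2 + 3 + 0 + 0 = 8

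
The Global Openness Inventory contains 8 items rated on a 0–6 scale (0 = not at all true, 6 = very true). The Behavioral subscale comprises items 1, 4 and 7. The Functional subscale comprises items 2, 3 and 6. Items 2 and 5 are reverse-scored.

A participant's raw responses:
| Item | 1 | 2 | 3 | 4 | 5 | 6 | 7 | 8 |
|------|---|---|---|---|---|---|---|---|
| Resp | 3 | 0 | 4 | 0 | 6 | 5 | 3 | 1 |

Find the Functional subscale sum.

15

Functional items: 2, 3, 6.
Of these, item 2 is reverse-scored; reversed = (0+6) − raw = 6 − raw.
  item 2: 6 − 0 = 6
  item 3: 4
  item 6: 5
Sum = 6 + 4 + 5 = 15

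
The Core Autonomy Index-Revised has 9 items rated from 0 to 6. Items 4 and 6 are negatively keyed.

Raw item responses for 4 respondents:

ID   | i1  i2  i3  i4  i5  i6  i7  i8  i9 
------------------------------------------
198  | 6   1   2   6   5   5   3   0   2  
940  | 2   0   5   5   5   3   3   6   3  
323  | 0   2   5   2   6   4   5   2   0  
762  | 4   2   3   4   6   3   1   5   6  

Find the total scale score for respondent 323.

26

Respondent 323 raw: 0, 2, 5, 2, 6, 4, 5, 2, 0.
Reverse-coded (on a 0–6 scale, reversed = 6 − raw):
  item 1: 0
  item 2: 2
  item 3: 5
  item 4: 6 − 2 = 4
  item 5: 6
  item 6: 6 − 4 = 2
  item 7: 5
  item 8: 2
  item 9: 0
Sum = 0 + 2 + 5 + 4 + 6 + 2 + 5 + 2 + 0 = 26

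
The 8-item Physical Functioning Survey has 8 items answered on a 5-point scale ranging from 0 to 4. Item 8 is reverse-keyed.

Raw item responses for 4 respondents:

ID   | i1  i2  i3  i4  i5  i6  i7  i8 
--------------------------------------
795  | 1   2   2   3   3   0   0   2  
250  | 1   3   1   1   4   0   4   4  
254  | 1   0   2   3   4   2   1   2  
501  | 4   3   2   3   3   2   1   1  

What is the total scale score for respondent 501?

Respondent 501 raw: 4, 3, 2, 3, 3, 2, 1, 1.
Reverse-coded (reverse-coded value = 4 − response):
  item 1: 4
  item 2: 3
  item 3: 2
  item 4: 3
  item 5: 3
  item 6: 2
  item 7: 1
  item 8: 4 − 1 = 3
Sum = 4 + 3 + 2 + 3 + 3 + 2 + 1 + 3 = 21

21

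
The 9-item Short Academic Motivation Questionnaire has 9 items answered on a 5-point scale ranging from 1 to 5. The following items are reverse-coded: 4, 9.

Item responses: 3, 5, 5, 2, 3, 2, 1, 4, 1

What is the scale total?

32

Reverse-coded items use 6 − raw:
  item 4: 6 − 2 = 4
  item 9: 6 − 1 = 5
Scored responses: 3, 5, 5, 4, 3, 2, 1, 4, 5
Total = 3 + 5 + 5 + 4 + 3 + 2 + 1 + 4 + 5 = 32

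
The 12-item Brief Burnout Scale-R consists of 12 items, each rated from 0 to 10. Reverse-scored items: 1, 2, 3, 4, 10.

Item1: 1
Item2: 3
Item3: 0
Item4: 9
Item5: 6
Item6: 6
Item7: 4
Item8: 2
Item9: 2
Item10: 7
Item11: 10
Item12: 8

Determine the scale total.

Reverse-scored items use 10 − raw:
  item 1: 10 − 1 = 9
  item 2: 10 − 3 = 7
  item 3: 10 − 0 = 10
  item 4: 10 − 9 = 1
  item 10: 10 − 7 = 3
Scored items: 9, 7, 10, 1, 6, 6, 4, 2, 2, 3, 10, 8
Total = 9 + 7 + 10 + 1 + 6 + 6 + 4 + 2 + 2 + 3 + 10 + 8 = 68

68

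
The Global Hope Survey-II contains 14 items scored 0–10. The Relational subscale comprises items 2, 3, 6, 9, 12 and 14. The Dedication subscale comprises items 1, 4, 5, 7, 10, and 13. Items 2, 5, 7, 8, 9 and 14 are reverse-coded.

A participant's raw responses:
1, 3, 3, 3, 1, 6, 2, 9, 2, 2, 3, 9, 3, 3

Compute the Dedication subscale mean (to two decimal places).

4.33

Dedication items: 1, 4, 5, 7, 10, 13.
Of these, items 5 and 7 are reverse-coded; reversed = (0+10) − raw = 10 − raw.
  item 1: 1
  item 4: 3
  item 5: 10 − 1 = 9
  item 7: 10 − 2 = 8
  item 10: 2
  item 13: 3
Sum = 1 + 3 + 9 + 8 + 2 + 3 = 26
Mean = 26 / 6 = 4.33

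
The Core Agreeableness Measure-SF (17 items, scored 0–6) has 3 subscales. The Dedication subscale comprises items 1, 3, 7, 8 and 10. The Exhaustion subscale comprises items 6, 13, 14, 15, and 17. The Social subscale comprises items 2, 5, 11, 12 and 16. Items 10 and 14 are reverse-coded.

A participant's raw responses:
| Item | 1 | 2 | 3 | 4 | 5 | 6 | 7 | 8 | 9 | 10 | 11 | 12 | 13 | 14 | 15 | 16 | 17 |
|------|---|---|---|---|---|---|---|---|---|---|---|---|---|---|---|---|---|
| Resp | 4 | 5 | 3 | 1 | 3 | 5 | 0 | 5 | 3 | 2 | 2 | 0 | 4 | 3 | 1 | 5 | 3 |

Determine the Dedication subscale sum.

16

Dedication items: 1, 3, 7, 8, 10.
Of these, item 10 is reverse-coded; on a 0–6 scale, reversed = 6 − raw.
  item 1: 4
  item 3: 3
  item 7: 0
  item 8: 5
  item 10: 6 − 2 = 4
Sum = 4 + 3 + 0 + 5 + 4 = 16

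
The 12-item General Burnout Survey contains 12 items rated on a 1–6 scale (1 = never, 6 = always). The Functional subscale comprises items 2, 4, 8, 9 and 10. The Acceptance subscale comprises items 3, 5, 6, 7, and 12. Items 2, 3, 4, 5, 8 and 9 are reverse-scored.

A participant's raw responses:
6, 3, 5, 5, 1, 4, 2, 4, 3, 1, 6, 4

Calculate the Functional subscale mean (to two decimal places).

Functional items: 2, 4, 8, 9, 10.
Of these, items 2, 4, 8, & 9 are reverse-scored; reversed = (1+6) − raw = 7 − raw.
  item 2: 7 − 3 = 4
  item 4: 7 − 5 = 2
  item 8: 7 − 4 = 3
  item 9: 7 − 3 = 4
  item 10: 1
Sum = 4 + 2 + 3 + 4 + 1 = 14
Mean = 14 / 5 = 2.80

2.80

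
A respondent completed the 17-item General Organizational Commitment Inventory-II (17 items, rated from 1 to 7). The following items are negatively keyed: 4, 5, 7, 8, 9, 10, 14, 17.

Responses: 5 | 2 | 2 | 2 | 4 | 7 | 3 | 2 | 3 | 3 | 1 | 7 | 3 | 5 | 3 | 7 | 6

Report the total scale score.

73

Apply reverse scoring (reverse-coded value = 8 − response):
  item 4: 8 − 2 = 6
  item 5: 8 − 4 = 4
  item 7: 8 − 3 = 5
  item 8: 8 − 2 = 6
  item 9: 8 − 3 = 5
  item 10: 8 − 3 = 5
  item 14: 8 − 5 = 3
  item 17: 8 − 6 = 2
Scored responses: 5, 2, 2, 6, 4, 7, 5, 6, 5, 5, 1, 7, 3, 3, 3, 7, 2
Total = 5 + 2 + 2 + 6 + 4 + 7 + 5 + 6 + 5 + 5 + 1 + 7 + 3 + 3 + 3 + 7 + 2 = 73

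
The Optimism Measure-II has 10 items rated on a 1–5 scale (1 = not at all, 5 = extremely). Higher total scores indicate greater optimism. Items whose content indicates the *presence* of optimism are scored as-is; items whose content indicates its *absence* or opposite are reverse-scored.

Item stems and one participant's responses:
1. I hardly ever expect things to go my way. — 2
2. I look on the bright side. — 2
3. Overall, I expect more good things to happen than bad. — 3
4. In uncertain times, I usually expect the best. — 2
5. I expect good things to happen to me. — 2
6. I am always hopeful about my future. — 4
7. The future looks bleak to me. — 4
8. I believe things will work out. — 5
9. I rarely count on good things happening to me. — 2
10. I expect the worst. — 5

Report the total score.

Items 1, 7, 9, 10 describe the absence/opposite of optimism → reverse-score.
on a 1–5 scale, reversed = 6 − raw.
  item 1: 6 − 2 = 4
  item 2: 2
  item 3: 3
  item 4: 2
  item 5: 2
  item 6: 4
  item 7: 6 − 4 = 2
  item 8: 5
  item 9: 6 − 2 = 4
  item 10: 6 − 5 = 1
Total = 4 + 2 + 3 + 2 + 2 + 4 + 2 + 5 + 4 + 1 = 29

29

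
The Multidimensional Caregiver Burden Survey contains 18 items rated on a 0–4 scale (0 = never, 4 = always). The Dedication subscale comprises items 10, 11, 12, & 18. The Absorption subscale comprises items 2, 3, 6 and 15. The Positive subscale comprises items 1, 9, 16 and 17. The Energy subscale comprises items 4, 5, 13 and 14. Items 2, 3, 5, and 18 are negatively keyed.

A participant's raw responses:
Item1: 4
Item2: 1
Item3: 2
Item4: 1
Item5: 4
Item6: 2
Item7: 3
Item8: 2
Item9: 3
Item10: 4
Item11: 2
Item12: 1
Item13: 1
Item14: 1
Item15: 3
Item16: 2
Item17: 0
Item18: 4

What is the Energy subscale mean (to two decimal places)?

Energy items: 4, 5, 13, 14.
Of these, item 5 is negatively keyed; reversed = (0+4) − raw = 4 − raw.
  item 4: 1
  item 5: 4 − 4 = 0
  item 13: 1
  item 14: 1
Sum = 1 + 0 + 1 + 1 = 3
Mean = 3 / 4 = 0.75

0.75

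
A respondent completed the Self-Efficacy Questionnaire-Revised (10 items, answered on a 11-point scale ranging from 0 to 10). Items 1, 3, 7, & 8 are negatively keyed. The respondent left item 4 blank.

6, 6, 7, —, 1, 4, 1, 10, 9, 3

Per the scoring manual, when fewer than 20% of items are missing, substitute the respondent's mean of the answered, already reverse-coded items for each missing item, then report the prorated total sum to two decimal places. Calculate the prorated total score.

Reverse-coded (reversed = (0+10) − raw = 10 − raw):
  item 1: 10 − 6 = 4
  item 3: 10 − 7 = 3
  item 7: 10 − 1 = 9
  item 8: 10 − 10 = 0
Completed scored items (9 of 10): 4, 6, 3, 1, 4, 9, 0, 9, 3; sum = 39.
Person mean = 39 / 9 ≈ 4.3333
Prorated total = (39 / 9) × 10 = 43.33 (to 2 dp)

43.33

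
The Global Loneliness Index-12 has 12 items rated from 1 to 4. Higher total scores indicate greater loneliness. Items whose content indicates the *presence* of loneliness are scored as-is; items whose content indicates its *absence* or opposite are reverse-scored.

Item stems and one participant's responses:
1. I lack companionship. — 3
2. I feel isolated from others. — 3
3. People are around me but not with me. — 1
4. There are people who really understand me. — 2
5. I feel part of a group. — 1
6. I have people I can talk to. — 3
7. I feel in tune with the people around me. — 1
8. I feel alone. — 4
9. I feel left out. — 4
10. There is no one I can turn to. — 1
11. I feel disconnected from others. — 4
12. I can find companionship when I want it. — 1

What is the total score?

37

Items 4, 5, 6, 7, 12 describe the absence/opposite of loneliness → reverse-score.
on a 1–4 scale, reversed = 5 − raw.
  item 1: 3
  item 2: 3
  item 3: 1
  item 4: 5 − 2 = 3
  item 5: 5 − 1 = 4
  item 6: 5 − 3 = 2
  item 7: 5 − 1 = 4
  item 8: 4
  item 9: 4
  item 10: 1
  item 11: 4
  item 12: 5 − 1 = 4
Total = 3 + 3 + 1 + 3 + 4 + 2 + 4 + 4 + 4 + 1 + 4 + 4 = 37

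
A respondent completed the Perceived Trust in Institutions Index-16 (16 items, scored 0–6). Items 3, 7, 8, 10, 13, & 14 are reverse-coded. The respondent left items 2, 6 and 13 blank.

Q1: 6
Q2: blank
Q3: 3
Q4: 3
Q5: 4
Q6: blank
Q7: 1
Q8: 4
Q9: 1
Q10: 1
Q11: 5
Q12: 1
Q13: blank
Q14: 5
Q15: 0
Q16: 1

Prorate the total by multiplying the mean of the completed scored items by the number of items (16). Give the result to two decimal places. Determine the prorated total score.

Reverse-coded (reversed = (0+6) − raw = 6 − raw):
  item 3: 6 − 3 = 3
  item 7: 6 − 1 = 5
  item 8: 6 − 4 = 2
  item 10: 6 − 1 = 5
  item 14: 6 − 5 = 1
Completed scored items (13 of 16): 6, 3, 3, 4, 5, 2, 1, 5, 5, 1, 1, 0, 1; sum = 37.
Person mean = 37 / 13 ≈ 2.8462
Prorated total = (37 / 13) × 16 = 45.54 (to 2 dp)

45.54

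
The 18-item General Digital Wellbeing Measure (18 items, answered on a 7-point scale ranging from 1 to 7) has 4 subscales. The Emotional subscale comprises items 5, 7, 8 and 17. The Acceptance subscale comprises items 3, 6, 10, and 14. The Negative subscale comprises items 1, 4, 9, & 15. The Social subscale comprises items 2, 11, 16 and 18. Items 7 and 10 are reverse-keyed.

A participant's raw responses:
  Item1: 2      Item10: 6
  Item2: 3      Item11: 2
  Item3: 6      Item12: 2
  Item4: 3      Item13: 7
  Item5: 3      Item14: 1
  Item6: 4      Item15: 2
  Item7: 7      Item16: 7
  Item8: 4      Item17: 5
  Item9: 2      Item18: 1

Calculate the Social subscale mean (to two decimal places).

Social items: 2, 11, 16, 18.
  item 2: 3
  item 11: 2
  item 16: 7
  item 18: 1
Sum = 3 + 2 + 7 + 1 = 13
Mean = 13 / 4 = 3.25

3.25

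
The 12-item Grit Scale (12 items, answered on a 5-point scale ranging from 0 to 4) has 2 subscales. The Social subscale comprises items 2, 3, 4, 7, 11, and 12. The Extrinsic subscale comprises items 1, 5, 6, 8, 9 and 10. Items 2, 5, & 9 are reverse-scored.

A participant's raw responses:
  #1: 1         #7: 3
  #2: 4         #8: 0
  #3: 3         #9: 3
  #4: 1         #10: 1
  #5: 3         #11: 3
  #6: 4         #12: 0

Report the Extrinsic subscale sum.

Extrinsic items: 1, 5, 6, 8, 9, 10.
Of these, items 5 & 9 are reverse-scored; reversed = (0+4) − raw = 4 − raw.
  item 1: 1
  item 5: 4 − 3 = 1
  item 6: 4
  item 8: 0
  item 9: 4 − 3 = 1
  item 10: 1
Sum = 1 + 1 + 4 + 0 + 1 + 1 = 8

8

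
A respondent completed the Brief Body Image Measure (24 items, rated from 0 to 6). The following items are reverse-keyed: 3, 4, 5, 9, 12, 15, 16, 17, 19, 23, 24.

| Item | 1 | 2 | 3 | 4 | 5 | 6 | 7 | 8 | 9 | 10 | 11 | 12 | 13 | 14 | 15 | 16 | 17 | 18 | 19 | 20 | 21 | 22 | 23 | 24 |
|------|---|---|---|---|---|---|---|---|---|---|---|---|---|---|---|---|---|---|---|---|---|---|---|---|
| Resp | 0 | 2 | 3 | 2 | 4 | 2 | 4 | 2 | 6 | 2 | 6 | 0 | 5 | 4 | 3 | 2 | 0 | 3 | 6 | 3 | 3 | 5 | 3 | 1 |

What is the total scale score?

77

Raw sum = 71. Reverse-keyed items: 3, 4, 5, 9, 12, 15, 16, 17, 19, 23, 24; their raw sum = 30.
Each reversal replaces raw with 6 − raw, changing the total by 6 − 2·raw per item.
Total = 71 + 11·6 − 2·30 = 71 + 66 − 60 = 77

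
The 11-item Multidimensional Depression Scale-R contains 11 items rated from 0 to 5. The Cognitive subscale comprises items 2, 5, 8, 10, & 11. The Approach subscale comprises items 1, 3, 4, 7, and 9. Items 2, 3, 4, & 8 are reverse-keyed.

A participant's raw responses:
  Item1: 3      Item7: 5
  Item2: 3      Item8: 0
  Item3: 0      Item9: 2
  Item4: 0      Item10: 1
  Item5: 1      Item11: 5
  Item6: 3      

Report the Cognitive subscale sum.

14

Cognitive items: 2, 5, 8, 10, 11.
Of these, items 2 and 8 are reverse-keyed; reversed = (0+5) − raw = 5 − raw.
  item 2: 5 − 3 = 2
  item 5: 1
  item 8: 5 − 0 = 5
  item 10: 1
  item 11: 5
Sum = 2 + 1 + 5 + 1 + 5 = 14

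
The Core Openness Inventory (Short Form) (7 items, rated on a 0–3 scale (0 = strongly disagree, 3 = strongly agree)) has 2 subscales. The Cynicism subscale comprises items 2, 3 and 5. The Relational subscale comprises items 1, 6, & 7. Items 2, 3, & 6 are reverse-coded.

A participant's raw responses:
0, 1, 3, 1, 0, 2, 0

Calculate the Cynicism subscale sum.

2

Cynicism items: 2, 3, 5.
Of these, items 2 and 3 are reverse-coded; reverse-coded value = 3 − response.
  item 2: 3 − 1 = 2
  item 3: 3 − 3 = 0
  item 5: 0
Sum = 2 + 0 + 0 = 2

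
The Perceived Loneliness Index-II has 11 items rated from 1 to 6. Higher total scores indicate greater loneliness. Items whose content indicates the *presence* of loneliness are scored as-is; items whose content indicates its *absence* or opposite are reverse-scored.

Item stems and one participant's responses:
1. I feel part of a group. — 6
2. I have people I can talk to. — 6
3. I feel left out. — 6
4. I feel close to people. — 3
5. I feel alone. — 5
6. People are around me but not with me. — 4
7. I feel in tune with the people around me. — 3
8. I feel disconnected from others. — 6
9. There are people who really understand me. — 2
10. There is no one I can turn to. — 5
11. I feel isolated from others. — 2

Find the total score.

Items 1, 2, 4, 7, 9 describe the absence/opposite of loneliness → reverse-score.
reverse-coded value = 7 − response.
  item 1: 7 − 6 = 1
  item 2: 7 − 6 = 1
  item 3: 6
  item 4: 7 − 3 = 4
  item 5: 5
  item 6: 4
  item 7: 7 − 3 = 4
  item 8: 6
  item 9: 7 − 2 = 5
  item 10: 5
  item 11: 2
Total = 1 + 1 + 6 + 4 + 5 + 4 + 4 + 6 + 5 + 5 + 2 = 43

43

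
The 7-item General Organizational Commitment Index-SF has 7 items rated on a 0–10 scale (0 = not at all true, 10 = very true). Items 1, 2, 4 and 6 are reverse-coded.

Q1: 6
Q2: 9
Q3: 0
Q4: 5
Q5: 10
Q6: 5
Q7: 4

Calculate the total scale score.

29

Reverse-coded items (reverse-coded value = 10 − response):
  item 1: 10 − 6 = 4
  item 2: 10 − 9 = 1
  item 4: 10 − 5 = 5
  item 6: 10 − 5 = 5
Scored items: 4, 1, 0, 5, 10, 5, 4
Total = 4 + 1 + 0 + 5 + 10 + 5 + 4 = 29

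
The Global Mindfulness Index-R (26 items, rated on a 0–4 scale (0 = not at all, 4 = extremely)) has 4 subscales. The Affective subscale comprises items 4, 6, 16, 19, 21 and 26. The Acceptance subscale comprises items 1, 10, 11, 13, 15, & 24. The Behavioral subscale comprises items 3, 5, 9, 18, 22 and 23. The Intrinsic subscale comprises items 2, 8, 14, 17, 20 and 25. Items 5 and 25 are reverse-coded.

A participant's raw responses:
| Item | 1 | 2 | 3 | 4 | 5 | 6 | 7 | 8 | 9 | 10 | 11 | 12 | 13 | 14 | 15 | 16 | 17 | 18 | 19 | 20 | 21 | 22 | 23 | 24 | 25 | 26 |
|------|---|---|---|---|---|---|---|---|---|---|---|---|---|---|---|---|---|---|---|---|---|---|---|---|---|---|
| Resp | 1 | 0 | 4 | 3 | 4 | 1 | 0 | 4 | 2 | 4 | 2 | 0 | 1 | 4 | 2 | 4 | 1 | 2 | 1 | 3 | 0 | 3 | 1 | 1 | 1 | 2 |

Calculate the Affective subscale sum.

11

Affective items: 4, 6, 16, 19, 21, 26.
  item 4: 3
  item 6: 1
  item 16: 4
  item 19: 1
  item 21: 0
  item 26: 2
Sum = 3 + 1 + 4 + 1 + 0 + 2 = 11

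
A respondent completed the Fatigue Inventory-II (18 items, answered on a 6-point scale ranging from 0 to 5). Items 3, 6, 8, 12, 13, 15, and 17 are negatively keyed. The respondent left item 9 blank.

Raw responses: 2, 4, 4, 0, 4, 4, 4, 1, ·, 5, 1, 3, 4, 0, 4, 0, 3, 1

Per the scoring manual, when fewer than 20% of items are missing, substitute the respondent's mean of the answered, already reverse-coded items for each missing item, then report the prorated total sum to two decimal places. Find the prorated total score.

34.94

Reverse-coded (reverse-coded value = 5 − response):
  item 3: 5 − 4 = 1
  item 6: 5 − 4 = 1
  item 8: 5 − 1 = 4
  item 12: 5 − 3 = 2
  item 13: 5 − 4 = 1
  item 15: 5 − 4 = 1
  item 17: 5 − 3 = 2
Completed scored items (17 of 18): 2, 4, 1, 0, 4, 1, 4, 4, 5, 1, 2, 1, 0, 1, 0, 2, 1; sum = 33.
Person mean = 33 / 17 ≈ 1.9412
Prorated total = (33 / 17) × 18 = 34.94 (to 2 dp)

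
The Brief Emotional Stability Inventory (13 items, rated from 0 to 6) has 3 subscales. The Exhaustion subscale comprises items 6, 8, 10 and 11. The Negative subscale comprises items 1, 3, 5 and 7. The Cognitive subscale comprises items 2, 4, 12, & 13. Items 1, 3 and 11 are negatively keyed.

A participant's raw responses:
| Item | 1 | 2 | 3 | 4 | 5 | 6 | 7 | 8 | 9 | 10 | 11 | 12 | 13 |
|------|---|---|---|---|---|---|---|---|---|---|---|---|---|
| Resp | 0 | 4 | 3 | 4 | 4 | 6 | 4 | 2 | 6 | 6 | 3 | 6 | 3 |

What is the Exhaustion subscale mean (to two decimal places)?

Exhaustion items: 6, 8, 10, 11.
Of these, item 11 is negatively keyed; reverse-coded value = 6 − response.
  item 6: 6
  item 8: 2
  item 10: 6
  item 11: 6 − 3 = 3
Sum = 6 + 2 + 6 + 3 = 17
Mean = 17 / 4 = 4.25

4.25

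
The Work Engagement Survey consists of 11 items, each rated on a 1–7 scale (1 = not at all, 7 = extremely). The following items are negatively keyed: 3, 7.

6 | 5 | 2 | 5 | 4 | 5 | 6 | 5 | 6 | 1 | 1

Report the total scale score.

Raw sum = 46. Negatively keyed items: 3, 7; their raw sum = 8.
Each reversal replaces raw with 8 − raw, changing the total by 8 − 2·raw per item.
Total = 46 + 2·8 − 2·8 = 46 + 16 − 16 = 46

46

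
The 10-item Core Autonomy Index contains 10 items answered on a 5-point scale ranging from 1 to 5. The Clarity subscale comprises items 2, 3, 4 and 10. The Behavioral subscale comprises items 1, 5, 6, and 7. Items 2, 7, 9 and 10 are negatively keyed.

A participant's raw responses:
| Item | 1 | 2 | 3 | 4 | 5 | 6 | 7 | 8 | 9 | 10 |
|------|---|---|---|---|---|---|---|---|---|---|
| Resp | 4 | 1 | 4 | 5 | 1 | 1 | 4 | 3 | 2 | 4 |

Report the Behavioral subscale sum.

8

Behavioral items: 1, 5, 6, 7.
Of these, item 7 is negatively keyed; on a 1–5 scale, reversed = 6 − raw.
  item 1: 4
  item 5: 1
  item 6: 1
  item 7: 6 − 4 = 2
Sum = 4 + 1 + 1 + 2 = 8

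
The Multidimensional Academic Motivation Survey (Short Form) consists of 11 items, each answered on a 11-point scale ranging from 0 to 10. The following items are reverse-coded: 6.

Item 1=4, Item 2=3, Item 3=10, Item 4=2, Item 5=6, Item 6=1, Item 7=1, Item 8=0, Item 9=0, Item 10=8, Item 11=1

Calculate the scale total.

44

Reversing item 6 with 10 − raw:
Total = 4 + 3 + 10 + 2 + 6 + (10−1) + 1 + 0 + 0 + 8 + 1
      = 4 + 3 + 10 + 2 + 6 + 9 + 1 + 0 + 0 + 8 + 1 = 44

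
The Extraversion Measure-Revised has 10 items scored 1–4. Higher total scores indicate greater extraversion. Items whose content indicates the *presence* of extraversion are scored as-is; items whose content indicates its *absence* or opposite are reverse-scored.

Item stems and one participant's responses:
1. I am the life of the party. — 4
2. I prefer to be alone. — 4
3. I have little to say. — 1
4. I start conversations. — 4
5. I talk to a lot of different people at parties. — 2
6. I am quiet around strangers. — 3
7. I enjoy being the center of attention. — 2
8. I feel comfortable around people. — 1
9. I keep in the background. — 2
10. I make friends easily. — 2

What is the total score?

25

Items 2, 3, 6, 9 describe the absence/opposite of extraversion → reverse-score.
reverse-coded value = 5 − response.
  item 1: 4
  item 2: 5 − 4 = 1
  item 3: 5 − 1 = 4
  item 4: 4
  item 5: 2
  item 6: 5 − 3 = 2
  item 7: 2
  item 8: 1
  item 9: 5 − 2 = 3
  item 10: 2
Total = 4 + 1 + 4 + 4 + 2 + 2 + 2 + 1 + 3 + 2 = 25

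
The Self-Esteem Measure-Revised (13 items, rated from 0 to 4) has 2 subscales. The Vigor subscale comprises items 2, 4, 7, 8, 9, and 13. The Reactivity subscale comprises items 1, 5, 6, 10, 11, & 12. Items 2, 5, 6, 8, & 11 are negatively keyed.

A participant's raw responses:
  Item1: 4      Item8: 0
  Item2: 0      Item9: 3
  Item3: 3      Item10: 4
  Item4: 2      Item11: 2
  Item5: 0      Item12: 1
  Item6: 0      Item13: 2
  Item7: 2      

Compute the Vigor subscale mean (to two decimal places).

Vigor items: 2, 4, 7, 8, 9, 13.
Of these, items 2 & 8 are negatively keyed; reversed = (0+4) − raw = 4 − raw.
  item 2: 4 − 0 = 4
  item 4: 2
  item 7: 2
  item 8: 4 − 0 = 4
  item 9: 3
  item 13: 2
Sum = 4 + 2 + 2 + 4 + 3 + 2 = 17
Mean = 17 / 6 = 2.83

2.83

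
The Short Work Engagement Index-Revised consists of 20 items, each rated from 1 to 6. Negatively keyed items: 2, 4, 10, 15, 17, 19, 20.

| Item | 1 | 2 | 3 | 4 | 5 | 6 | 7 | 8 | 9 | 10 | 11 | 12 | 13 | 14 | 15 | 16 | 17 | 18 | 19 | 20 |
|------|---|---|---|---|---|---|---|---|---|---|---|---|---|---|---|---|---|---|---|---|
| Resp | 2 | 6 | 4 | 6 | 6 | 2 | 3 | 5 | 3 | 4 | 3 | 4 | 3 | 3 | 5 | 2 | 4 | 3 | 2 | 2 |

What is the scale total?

63

Raw sum = 72. Negatively keyed items: 2, 4, 10, 15, 17, 19, 20; their raw sum = 29.
Each reversal replaces raw with 7 − raw, changing the total by 7 − 2·raw per item.
Total = 72 + 7·7 − 2·29 = 72 + 49 − 58 = 63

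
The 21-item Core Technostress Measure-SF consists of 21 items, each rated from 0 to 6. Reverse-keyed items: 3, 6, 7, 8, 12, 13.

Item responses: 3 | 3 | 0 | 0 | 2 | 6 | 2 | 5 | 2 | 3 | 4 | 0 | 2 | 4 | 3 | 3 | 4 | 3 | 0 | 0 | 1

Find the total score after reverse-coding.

Reverse-coded items (reverse-coded value = 6 − response):
  item 3: 6 − 0 = 6
  item 6: 6 − 6 = 0
  item 7: 6 − 2 = 4
  item 8: 6 − 5 = 1
  item 12: 6 − 0 = 6
  item 13: 6 − 2 = 4
Scored items: 3, 3, 6, 0, 2, 0, 4, 1, 2, 3, 4, 6, 4, 4, 3, 3, 4, 3, 0, 0, 1
Total = 3 + 3 + 6 + 0 + 2 + 0 + 4 + 1 + 2 + 3 + 4 + 6 + 4 + 4 + 3 + 3 + 4 + 3 + 0 + 0 + 1 = 56

56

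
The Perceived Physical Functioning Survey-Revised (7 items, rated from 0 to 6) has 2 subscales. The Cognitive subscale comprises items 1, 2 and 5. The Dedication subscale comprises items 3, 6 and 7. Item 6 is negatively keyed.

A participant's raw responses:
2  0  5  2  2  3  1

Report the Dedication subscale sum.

9

Dedication items: 3, 6, 7.
Of these, item 6 is negatively keyed; reversed = (0+6) − raw = 6 − raw.
  item 3: 5
  item 6: 6 − 3 = 3
  item 7: 1
Sum = 5 + 3 + 1 = 9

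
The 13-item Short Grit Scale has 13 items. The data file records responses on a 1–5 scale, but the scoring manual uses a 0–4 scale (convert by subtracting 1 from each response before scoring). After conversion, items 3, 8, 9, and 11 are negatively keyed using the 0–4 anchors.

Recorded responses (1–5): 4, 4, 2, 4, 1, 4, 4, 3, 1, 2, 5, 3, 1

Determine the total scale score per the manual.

Convert to 0–4: 3, 3, 1, 3, 0, 3, 3, 2, 0, 1, 4, 2, 0
Reverse-coded (reversed = (0+4) − raw = 4 − raw):
  item 3: 4 − 1 = 3
  item 8: 4 − 2 = 2
  item 9: 4 − 0 = 4
  item 11: 4 − 4 = 0
Scored: 3, 3, 3, 3, 0, 3, 3, 2, 4, 1, 0, 2, 0
Total = 27

27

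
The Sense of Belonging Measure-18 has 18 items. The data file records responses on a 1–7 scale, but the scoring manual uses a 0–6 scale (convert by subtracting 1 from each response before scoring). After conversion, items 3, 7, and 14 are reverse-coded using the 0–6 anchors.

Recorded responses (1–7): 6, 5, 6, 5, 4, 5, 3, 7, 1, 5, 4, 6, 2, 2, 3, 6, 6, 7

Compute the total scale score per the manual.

67

Convert to 0–6: 5, 4, 5, 4, 3, 4, 2, 6, 0, 4, 3, 5, 1, 1, 2, 5, 5, 6
Reverse-coded (reversed = (0+6) − raw = 6 − raw):
  item 3: 6 − 5 = 1
  item 7: 6 − 2 = 4
  item 14: 6 − 1 = 5
Scored: 5, 4, 1, 4, 3, 4, 4, 6, 0, 4, 3, 5, 1, 5, 2, 5, 5, 6
Total = 67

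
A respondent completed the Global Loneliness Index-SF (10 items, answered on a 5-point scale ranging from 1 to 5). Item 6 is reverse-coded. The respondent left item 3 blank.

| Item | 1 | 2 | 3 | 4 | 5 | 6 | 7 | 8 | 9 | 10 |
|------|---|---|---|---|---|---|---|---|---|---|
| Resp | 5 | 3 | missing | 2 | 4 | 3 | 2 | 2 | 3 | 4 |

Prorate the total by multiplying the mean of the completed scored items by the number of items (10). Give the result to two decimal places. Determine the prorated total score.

Reverse-coded (reverse-coded value = 6 − response):
  item 6: 6 − 3 = 3
Completed scored items (9 of 10): 5, 3, 2, 4, 3, 2, 2, 3, 4; sum = 28.
Person mean = 28 / 9 ≈ 3.1111
Prorated total = (28 / 9) × 10 = 31.11 (to 2 dp)

31.11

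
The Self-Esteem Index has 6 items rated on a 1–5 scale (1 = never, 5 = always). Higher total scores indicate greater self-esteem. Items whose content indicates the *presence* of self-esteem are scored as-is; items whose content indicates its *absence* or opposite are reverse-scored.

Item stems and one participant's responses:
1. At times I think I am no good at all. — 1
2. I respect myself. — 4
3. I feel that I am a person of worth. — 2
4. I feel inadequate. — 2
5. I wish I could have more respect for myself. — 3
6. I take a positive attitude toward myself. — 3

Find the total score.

Items 1, 4, 5 describe the absence/opposite of self-esteem → reverse-score.
reverse-coded value = 6 − response.
  item 1: 6 − 1 = 5
  item 2: 4
  item 3: 2
  item 4: 6 − 2 = 4
  item 5: 6 − 3 = 3
  item 6: 3
Total = 5 + 4 + 2 + 4 + 3 + 3 = 21

21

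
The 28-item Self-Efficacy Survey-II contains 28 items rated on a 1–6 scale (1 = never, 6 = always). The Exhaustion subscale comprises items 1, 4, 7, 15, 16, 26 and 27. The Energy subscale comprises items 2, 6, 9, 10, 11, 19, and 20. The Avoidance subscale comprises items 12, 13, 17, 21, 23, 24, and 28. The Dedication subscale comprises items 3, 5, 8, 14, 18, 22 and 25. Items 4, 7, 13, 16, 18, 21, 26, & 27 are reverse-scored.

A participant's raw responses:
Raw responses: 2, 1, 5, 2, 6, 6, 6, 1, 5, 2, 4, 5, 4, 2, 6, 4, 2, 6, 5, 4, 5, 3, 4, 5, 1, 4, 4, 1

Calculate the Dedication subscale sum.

Dedication items: 3, 5, 8, 14, 18, 22, 25.
Of these, item 18 is reverse-scored; on a 1–6 scale, reversed = 7 − raw.
  item 3: 5
  item 5: 6
  item 8: 1
  item 14: 2
  item 18: 7 − 6 = 1
  item 22: 3
  item 25: 1
Sum = 5 + 6 + 1 + 2 + 1 + 3 + 1 = 19

19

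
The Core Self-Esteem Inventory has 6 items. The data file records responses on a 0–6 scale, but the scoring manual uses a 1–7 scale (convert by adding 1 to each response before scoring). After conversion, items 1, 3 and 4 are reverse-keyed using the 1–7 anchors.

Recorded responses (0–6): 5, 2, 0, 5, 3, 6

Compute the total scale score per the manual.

Convert to 1–7: 6, 3, 1, 6, 4, 7
Reverse-coded (reverse-coded value = 8 − response):
  item 1: 8 − 6 = 2
  item 3: 8 − 1 = 7
  item 4: 8 − 6 = 2
Scored: 2, 3, 7, 2, 4, 7
Total = 25

25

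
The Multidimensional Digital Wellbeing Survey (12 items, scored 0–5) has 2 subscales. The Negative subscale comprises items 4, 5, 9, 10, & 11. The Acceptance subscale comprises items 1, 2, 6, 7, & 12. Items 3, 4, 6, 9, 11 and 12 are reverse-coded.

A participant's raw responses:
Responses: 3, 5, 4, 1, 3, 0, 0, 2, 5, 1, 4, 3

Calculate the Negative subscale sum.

9

Negative items: 4, 5, 9, 10, 11.
Of these, items 4, 9, and 11 are reverse-coded; on a 0–5 scale, reversed = 5 − raw.
  item 4: 5 − 1 = 4
  item 5: 3
  item 9: 5 − 5 = 0
  item 10: 1
  item 11: 5 − 4 = 1
Sum = 4 + 3 + 0 + 1 + 1 = 9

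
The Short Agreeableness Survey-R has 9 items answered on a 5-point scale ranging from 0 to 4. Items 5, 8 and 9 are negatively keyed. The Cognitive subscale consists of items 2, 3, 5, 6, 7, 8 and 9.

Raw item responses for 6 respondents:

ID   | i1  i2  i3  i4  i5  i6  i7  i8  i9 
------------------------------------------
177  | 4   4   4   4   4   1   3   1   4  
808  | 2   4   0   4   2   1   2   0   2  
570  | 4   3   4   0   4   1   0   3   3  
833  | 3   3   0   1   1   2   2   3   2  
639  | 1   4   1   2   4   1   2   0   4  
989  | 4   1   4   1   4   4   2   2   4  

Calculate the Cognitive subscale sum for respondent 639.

Respondent 639 raw: 1, 4, 1, 2, 4, 1, 2, 0, 4.
Cognitive items: 2, 3, 5, 6, 7, 8, 9.
Reverse-coded (reversed = (0+4) − raw = 4 − raw):
  item 2: 4
  item 3: 1
  item 5: 4 − 4 = 0
  item 6: 1
  item 7: 2
  item 8: 4 − 0 = 4
  item 9: 4 − 4 = 0
Sum = 4 + 1 + 0 + 1 + 2 + 4 + 0 = 12

12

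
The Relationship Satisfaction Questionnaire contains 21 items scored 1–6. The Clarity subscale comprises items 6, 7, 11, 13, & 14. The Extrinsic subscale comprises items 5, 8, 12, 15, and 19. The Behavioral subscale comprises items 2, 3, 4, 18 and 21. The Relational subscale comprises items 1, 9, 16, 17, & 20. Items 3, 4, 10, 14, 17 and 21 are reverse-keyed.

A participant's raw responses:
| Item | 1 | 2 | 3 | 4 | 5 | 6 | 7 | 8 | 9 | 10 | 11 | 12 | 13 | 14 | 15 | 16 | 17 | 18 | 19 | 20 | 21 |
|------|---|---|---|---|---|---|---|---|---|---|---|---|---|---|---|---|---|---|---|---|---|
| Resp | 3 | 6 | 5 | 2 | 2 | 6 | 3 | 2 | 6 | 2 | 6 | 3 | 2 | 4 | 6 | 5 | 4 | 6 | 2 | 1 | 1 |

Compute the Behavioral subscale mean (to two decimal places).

5.00

Behavioral items: 2, 3, 4, 18, 21.
Of these, items 3, 4, and 21 are reverse-keyed; on a 1–6 scale, reversed = 7 − raw.
  item 2: 6
  item 3: 7 − 5 = 2
  item 4: 7 − 2 = 5
  item 18: 6
  item 21: 7 − 1 = 6
Sum = 6 + 2 + 5 + 6 + 6 = 25
Mean = 25 / 5 = 5.00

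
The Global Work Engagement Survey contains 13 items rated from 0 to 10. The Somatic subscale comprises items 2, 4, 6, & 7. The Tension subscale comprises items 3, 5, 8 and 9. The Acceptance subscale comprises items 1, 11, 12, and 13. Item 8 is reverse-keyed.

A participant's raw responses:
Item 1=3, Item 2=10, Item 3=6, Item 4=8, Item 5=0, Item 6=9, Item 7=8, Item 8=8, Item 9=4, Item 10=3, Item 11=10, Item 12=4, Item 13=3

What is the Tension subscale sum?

12

Tension items: 3, 5, 8, 9.
Of these, item 8 is reverse-keyed; on a 0–10 scale, reversed = 10 − raw.
  item 3: 6
  item 5: 0
  item 8: 10 − 8 = 2
  item 9: 4
Sum = 6 + 0 + 2 + 4 = 12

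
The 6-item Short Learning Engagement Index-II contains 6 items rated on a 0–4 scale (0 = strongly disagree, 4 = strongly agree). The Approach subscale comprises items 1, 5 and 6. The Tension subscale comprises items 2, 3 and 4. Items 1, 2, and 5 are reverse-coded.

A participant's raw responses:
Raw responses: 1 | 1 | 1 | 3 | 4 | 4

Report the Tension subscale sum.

Tension items: 2, 3, 4.
Of these, item 2 is reverse-coded; reversed = (0+4) − raw = 4 − raw.
  item 2: 4 − 1 = 3
  item 3: 1
  item 4: 3
Sum = 3 + 1 + 3 = 7

7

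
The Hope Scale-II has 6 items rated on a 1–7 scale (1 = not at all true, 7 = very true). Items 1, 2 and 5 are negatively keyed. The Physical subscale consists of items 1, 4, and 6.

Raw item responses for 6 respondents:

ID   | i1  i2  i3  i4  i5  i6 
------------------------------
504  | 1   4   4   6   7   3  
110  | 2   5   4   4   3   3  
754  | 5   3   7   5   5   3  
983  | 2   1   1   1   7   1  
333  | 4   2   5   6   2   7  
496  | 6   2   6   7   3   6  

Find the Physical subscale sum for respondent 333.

Respondent 333 raw: 4, 2, 5, 6, 2, 7.
Physical items: 1, 4, 6.
Reverse-coded (on a 1–7 scale, reversed = 8 − raw):
  item 1: 8 − 4 = 4
  item 4: 6
  item 6: 7
Sum = 4 + 6 + 7 = 17

17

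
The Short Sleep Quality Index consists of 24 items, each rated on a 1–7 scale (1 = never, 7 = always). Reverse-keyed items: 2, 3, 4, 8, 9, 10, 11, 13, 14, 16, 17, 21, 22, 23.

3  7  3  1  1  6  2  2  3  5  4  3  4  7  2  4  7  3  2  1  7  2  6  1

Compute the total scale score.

74

Reverse-keyed items use 8 − raw:
  item 2: 8 − 7 = 1
  item 3: 8 − 3 = 5
  item 4: 8 − 1 = 7
  item 8: 8 − 2 = 6
  item 9: 8 − 3 = 5
  item 10: 8 − 5 = 3
  item 11: 8 − 4 = 4
  item 13: 8 − 4 = 4
  item 14: 8 − 7 = 1
  item 16: 8 − 4 = 4
  item 17: 8 − 7 = 1
  item 21: 8 − 7 = 1
  item 22: 8 − 2 = 6
  item 23: 8 − 6 = 2
Scored items: 3, 1, 5, 7, 1, 6, 2, 6, 5, 3, 4, 3, 4, 1, 2, 4, 1, 3, 2, 1, 1, 6, 2, 1
Total = 3 + 1 + 5 + 7 + 1 + 6 + 2 + 6 + 5 + 3 + 4 + 3 + 4 + 1 + 2 + 4 + 1 + 3 + 2 + 1 + 1 + 6 + 2 + 1 = 74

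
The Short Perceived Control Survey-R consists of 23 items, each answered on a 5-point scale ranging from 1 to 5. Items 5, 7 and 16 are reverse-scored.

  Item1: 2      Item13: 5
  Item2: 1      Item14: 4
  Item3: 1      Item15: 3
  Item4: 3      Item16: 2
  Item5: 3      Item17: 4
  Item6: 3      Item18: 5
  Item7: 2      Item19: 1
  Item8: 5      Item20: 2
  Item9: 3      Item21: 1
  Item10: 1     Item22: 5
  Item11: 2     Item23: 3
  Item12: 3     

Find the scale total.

68

Reverse-scored items use 6 − raw:
  item 5: 6 − 3 = 3
  item 7: 6 − 2 = 4
  item 16: 6 − 2 = 4
After reverse-coding: 2, 1, 1, 3, 3, 3, 4, 5, 3, 1, 2, 3, 5, 4, 3, 4, 4, 5, 1, 2, 1, 5, 3
Total = 2 + 1 + 1 + 3 + 3 + 3 + 4 + 5 + 3 + 1 + 2 + 3 + 5 + 4 + 3 + 4 + 4 + 5 + 1 + 2 + 1 + 5 + 3 = 68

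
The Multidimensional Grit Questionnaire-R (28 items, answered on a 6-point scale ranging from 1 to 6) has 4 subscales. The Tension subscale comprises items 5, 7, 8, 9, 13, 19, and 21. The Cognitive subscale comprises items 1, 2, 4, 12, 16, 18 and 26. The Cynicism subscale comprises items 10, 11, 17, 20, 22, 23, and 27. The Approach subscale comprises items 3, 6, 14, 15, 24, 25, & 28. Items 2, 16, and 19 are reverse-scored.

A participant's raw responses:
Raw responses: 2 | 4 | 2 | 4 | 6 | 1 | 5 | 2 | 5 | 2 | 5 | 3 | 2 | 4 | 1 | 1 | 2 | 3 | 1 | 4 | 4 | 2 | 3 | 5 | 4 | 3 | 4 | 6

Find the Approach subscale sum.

23

Approach items: 3, 6, 14, 15, 24, 25, 28.
  item 3: 2
  item 6: 1
  item 14: 4
  item 15: 1
  item 24: 5
  item 25: 4
  item 28: 6
Sum = 2 + 1 + 4 + 1 + 5 + 4 + 6 = 23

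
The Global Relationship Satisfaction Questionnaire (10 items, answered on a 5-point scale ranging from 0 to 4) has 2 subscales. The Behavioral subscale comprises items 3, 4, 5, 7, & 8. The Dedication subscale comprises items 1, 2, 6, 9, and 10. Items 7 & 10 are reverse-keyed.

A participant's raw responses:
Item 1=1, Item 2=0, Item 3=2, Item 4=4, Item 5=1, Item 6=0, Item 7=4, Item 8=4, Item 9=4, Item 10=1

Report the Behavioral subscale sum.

Behavioral items: 3, 4, 5, 7, 8.
Of these, item 7 is reverse-keyed; reverse-coded value = 4 − response.
  item 3: 2
  item 4: 4
  item 5: 1
  item 7: 4 − 4 = 0
  item 8: 4
Sum = 2 + 4 + 1 + 0 + 4 = 11

11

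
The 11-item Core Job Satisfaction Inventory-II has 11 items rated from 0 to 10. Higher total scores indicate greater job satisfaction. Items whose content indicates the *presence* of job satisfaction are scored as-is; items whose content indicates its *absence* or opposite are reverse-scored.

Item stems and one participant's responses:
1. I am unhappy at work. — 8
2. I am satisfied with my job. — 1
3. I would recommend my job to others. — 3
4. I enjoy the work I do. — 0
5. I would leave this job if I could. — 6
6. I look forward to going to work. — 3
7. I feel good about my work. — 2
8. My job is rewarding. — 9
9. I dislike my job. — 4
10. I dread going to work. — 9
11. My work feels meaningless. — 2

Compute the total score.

39

Items 1, 5, 9, 10, 11 describe the absence/opposite of job satisfaction → reverse-score.
on a 0–10 scale, reversed = 10 − raw.
  item 1: 10 − 8 = 2
  item 2: 1
  item 3: 3
  item 4: 0
  item 5: 10 − 6 = 4
  item 6: 3
  item 7: 2
  item 8: 9
  item 9: 10 − 4 = 6
  item 10: 10 − 9 = 1
  item 11: 10 − 2 = 8
Total = 2 + 1 + 3 + 0 + 4 + 3 + 2 + 9 + 6 + 1 + 8 = 39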